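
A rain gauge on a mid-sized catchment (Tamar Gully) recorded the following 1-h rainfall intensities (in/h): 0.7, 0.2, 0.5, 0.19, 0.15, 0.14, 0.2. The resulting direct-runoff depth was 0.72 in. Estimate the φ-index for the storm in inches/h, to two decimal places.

φ ≈ 0.24 in/h

Only the 2 blocks with intensity above φ contribute runoff: 0.7, 0.5 in/h.
Σ(I−φ)·Δt = d  ⇒  (0.7+0.5 − 2φ)·1 = 0.72
φ = (1.200 − 0.72/1) / 2 = 0.24 in/h.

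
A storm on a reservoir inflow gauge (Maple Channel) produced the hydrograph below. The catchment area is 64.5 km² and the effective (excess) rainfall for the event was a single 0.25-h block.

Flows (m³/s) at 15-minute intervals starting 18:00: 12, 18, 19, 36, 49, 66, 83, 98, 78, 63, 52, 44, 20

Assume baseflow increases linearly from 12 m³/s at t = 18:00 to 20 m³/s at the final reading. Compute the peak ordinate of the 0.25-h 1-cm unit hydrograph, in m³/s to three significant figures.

U_p ≈ 136 m³/s

Direct runoff: 0.00, 5.33, 5.67, 22.00, 34.33, 50.67, 67.00, 81.33, 60.67, 45.00, 33.33, 24.67, 0.00 m³/s; ΣQ_DR = 430.0 m³/s, peak = 81.33 m³/s.
Runoff depth d = ΣQ_DR·Δt / A = 430.0 × 900 / (64.5 km²) = 6.000 mm.
The 1-cm UH is the DRH scaled by (10 mm)/d, so U_p = 81.33 × 10/6.000 = 136 m³/s.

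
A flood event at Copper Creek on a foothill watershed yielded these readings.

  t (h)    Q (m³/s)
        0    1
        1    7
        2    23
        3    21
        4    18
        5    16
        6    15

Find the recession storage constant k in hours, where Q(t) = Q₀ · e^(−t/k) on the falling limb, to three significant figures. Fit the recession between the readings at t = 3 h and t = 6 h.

On the falling limb, Q drops from 21 to 15 m³/s between t = 3 h and t = 6 h (Δt = 3 h).
k = −Δt / ln(Q₂/Q₁) = −3 / ln(15/21) = 8.92 h.

k ≈ 8.92 h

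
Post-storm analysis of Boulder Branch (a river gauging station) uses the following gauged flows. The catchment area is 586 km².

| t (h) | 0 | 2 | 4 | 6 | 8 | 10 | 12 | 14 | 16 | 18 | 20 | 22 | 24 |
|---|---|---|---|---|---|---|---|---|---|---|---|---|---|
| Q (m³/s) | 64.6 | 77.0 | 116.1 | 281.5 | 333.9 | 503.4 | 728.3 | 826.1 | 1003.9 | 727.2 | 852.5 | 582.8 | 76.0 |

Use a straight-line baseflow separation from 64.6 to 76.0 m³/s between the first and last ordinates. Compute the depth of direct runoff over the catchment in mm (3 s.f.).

Direct runoff: 0.00, 11.45, 49.60, 214.05, 265.50, 434.05, 658.00, 754.85, 931.70, 654.05, 778.40, 507.75, 0.00 m³/s; ΣQ_DR = 5259 m³/s.
V = ΣQ_DR · Δt = 5259 × 7200 s = 3.787 × 10^7 m³.
Over A = 586 km², depth = V / A = 64.6 mm.

d ≈ 64.6 mm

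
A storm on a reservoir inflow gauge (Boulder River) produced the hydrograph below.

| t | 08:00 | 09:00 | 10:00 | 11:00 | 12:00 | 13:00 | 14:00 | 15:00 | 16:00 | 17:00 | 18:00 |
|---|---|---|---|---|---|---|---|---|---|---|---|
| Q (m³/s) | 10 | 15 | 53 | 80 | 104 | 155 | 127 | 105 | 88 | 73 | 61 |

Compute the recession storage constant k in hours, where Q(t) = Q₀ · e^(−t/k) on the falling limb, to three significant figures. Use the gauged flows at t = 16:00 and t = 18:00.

On the falling limb, Q drops from 88 to 61 m³/s between t = 16:00 and t = 18:00 (Δt = 2 h).
k = −Δt / ln(Q₂/Q₁) = −2 / ln(61/88) = 5.46 h.

k ≈ 5.46 h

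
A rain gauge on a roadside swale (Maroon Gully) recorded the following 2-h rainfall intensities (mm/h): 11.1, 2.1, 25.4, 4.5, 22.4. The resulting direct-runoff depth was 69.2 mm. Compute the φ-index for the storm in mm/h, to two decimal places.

Only the 3 blocks with intensity above φ contribute runoff: 11.1, 25.4, 22.4 mm/h.
Σ(I−φ)·Δt = d  ⇒  (11.1+25.4+22.4 − 3φ)·2 = 69.2
φ = (58.90 − 69.2/2) / 3 = 8.10 mm/h.

φ ≈ 8.10 mm/h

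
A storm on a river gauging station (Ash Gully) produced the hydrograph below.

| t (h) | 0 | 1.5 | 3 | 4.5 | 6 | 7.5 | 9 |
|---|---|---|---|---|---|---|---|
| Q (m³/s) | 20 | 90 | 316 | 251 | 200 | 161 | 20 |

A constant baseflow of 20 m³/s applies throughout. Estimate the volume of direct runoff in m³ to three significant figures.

V ≈ 4.96 × 10^6 m³

Direct-runoff ordinates (Q − Q_b): 0.0, 70.0, 296.0, 231.0, 180.0, 141.0, 0.0 m³/s.
ΣQ_DR = 918.0 m³/s.
With Δt = 1.5 h = 5400 s, V = ΣQ_DR · Δt = 918.0 × 5400 = 4.96 × 10^6 m³.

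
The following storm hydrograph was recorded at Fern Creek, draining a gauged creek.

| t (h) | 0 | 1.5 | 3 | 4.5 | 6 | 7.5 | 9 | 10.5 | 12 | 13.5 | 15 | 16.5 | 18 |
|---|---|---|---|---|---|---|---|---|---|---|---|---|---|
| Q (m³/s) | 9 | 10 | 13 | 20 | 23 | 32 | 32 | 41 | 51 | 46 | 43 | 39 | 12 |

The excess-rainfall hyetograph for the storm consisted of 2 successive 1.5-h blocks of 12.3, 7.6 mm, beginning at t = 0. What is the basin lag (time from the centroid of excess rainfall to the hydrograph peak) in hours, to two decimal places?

Centroid of excess rainfall: t_c = Σ P_i·t̄_i / ΣP_i = 1.3229 h (block centres at 0.75, 2.25 h).
Hydrograph peak occurs at t = 12 h, so basin lag t_L = 12 − 1.3229 = 10.68 h.

t_L ≈ 10.68 h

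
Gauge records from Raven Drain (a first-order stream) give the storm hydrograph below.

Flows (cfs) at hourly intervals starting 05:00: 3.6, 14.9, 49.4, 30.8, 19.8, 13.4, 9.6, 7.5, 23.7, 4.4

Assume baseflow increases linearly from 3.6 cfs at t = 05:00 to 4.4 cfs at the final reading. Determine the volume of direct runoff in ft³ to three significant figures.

V ≈ 4.94 × 10^5 ft³

Direct-runoff ordinates (Q − Q_b): 0.00, 11.21, 45.62, 26.93, 15.84, 9.36, 5.47, 3.28, 19.39, 0.00 cfs.
ΣQ_DR = 137.1 cfs.
With Δt = 1 h = 3600 s, V = ΣQ_DR · Δt = 137.1 × 3600 = 4.94 × 10^5 ft³.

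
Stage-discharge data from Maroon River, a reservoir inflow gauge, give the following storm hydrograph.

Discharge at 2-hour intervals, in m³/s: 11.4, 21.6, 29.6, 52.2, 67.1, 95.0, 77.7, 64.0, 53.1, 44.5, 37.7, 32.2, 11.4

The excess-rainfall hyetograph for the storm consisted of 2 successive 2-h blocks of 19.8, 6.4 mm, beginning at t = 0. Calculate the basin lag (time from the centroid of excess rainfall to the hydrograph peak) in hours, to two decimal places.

Centroid of excess rainfall: t_c = Σ P_i·t̄_i / ΣP_i = 1.4885 h (block centres at 1, 3 h).
Hydrograph peak occurs at t = 10 h, so basin lag t_L = 10 − 1.4885 = 8.51 h.

t_L ≈ 8.51 h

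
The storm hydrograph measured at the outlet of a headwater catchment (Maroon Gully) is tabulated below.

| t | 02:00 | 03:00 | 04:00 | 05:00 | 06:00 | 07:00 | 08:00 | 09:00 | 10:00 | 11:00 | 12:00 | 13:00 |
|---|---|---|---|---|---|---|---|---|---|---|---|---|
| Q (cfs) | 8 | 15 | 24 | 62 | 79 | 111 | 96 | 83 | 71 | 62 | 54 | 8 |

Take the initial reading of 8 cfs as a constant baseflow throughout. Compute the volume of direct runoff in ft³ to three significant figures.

Direct-runoff ordinates (Q − Q_b): 0.0, 7.0, 16.0, 54.0, 71.0, 103.0, 88.0, 75.0, 63.0, 54.0, 46.0, 0.0 cfs.
ΣQ_DR = 577.0 cfs.
With Δt = 1 h = 3600 s, V = ΣQ_DR · Δt = 577.0 × 3600 = 2.08 × 10^6 ft³.

V ≈ 2.08 × 10^6 ft³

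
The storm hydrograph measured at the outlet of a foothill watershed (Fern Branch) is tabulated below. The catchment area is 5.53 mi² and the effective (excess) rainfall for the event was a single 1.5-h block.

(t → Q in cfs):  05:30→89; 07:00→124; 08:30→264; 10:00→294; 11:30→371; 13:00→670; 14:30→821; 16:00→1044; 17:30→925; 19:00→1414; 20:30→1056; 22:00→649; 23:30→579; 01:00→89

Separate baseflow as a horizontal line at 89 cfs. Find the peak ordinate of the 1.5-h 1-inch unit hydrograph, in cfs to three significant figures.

Direct runoff: 0.0, 35.0, 175.0, 205.0, 282.0, 581.0, 732.0, 955.0, 836.0, 1325.0, 967.0, 560.0, 490.0, 0.0 cfs; ΣQ_DR = 7143 cfs, peak = 1325.0 cfs.
Runoff depth d = ΣQ_DR·Δt / A = 7143 × 5400 / (5.53 mi²) = 3.002 in.
The 1-inch UH is the DRH scaled by (1 in)/d, so U_p = 1325.0 × 1/3.002 = 441 cfs.

U_p ≈ 441 cfs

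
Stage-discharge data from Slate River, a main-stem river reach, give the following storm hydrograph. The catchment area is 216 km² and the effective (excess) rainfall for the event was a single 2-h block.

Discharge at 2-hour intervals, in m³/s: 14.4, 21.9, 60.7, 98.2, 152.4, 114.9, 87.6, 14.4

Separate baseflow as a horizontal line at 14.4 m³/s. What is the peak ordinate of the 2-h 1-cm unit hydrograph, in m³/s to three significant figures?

U_p ≈ 92.1 m³/s

Direct runoff: 0.0, 7.5, 46.3, 83.8, 138.0, 100.5, 73.2, 0.0 m³/s; ΣQ_DR = 449.3 m³/s, peak = 138.0 m³/s.
Runoff depth d = ΣQ_DR·Δt / A = 449.3 × 7200 / (216 km²) = 14.98 mm.
The 1-cm UH is the DRH scaled by (10 mm)/d, so U_p = 138.0 × 10/14.98 = 92.1 m³/s.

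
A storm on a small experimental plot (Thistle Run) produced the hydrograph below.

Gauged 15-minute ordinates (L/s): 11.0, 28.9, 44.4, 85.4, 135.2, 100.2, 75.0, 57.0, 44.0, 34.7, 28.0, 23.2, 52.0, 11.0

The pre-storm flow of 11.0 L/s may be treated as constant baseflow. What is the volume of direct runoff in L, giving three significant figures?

V ≈ 5.18 × 10^5 L

Direct-runoff ordinates (Q − Q_b): 0.0, 17.9, 33.4, 74.4, 124.2, 89.2, 64.0, 46.0, 33.0, 23.7, 17.0, 12.2, 41.0, 0.0 L/s.
ΣQ_DR = 576.0 L/s.
With Δt = 0.25 h = 900 s, V = ΣQ_DR · Δt = 576.0 × 900 = 5.18 × 10^5 L.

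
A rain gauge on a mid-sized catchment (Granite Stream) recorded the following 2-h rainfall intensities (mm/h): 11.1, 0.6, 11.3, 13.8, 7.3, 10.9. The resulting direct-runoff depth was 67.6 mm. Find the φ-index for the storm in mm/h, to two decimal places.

φ ≈ 4.12 mm/h

Only the 5 blocks with intensity above φ contribute runoff: 11.1, 11.3, 13.8, 7.3, 10.9 mm/h.
Σ(I−φ)·Δt = d  ⇒  (11.1+11.3+13.8+7.3+10.9 − 5φ)·2 = 67.6
φ = (54.40 − 67.6/2) / 5 = 4.12 mm/h.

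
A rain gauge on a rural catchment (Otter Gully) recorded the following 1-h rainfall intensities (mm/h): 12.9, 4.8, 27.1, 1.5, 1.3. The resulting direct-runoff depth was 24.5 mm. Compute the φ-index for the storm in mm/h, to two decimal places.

Only the 2 blocks with intensity above φ contribute runoff: 12.9, 27.1 mm/h.
Σ(I−φ)·Δt = d  ⇒  (12.9+27.1 − 2φ)·1 = 24.5
φ = (40.00 − 24.5/1) / 2 = 7.75 mm/h.

φ ≈ 7.75 mm/h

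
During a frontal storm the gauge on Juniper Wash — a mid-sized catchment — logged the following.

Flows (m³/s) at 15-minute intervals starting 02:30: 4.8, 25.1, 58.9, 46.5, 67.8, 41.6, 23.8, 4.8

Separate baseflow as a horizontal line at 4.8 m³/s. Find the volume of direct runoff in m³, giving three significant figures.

V ≈ 2.11 × 10^5 m³

Direct-runoff ordinates (Q − Q_b): 0.0, 20.3, 54.1, 41.7, 63.0, 36.8, 19.0, 0.0 m³/s.
ΣQ_DR = 234.9 m³/s.
With Δt = 0.25 h = 900 s, V = ΣQ_DR · Δt = 234.9 × 900 = 2.11 × 10^5 m³.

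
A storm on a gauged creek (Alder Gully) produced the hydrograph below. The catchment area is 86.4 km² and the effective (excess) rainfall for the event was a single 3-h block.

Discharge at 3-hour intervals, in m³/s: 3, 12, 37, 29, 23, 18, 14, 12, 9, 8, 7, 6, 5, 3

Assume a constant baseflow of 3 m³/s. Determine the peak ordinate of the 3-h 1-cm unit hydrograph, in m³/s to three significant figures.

U_p ≈ 18.9 m³/s

Direct runoff: 0.0, 9.0, 34.0, 26.0, 20.0, 15.0, 11.0, 9.0, 6.0, 5.0, 4.0, 3.0, 2.0, 0.0 m³/s; ΣQ_DR = 144.0 m³/s, peak = 34.0 m³/s.
Runoff depth d = ΣQ_DR·Δt / A = 144.0 × 10800 / (86.4 km²) = 18.00 mm.
The 1-cm UH is the DRH scaled by (10 mm)/d, so U_p = 34.0 × 10/18.00 = 18.9 m³/s.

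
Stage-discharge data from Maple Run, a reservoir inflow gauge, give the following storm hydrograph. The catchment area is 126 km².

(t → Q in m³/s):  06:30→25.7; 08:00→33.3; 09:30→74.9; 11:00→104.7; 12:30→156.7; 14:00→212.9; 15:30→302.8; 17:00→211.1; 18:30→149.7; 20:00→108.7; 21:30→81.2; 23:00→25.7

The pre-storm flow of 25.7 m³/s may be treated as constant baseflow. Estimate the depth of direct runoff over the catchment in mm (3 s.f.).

Direct runoff: 0.0, 7.6, 49.2, 79.0, 131.0, 187.2, 277.1, 185.4, 124.0, 83.0, 55.5, 0.0 m³/s; ΣQ_DR = 1179 m³/s.
V = ΣQ_DR · Δt = 1179 × 5400 s = 6.367 × 10^6 m³.
Over A = 126 km², depth = V / A = 50.5 mm.

d ≈ 50.5 mm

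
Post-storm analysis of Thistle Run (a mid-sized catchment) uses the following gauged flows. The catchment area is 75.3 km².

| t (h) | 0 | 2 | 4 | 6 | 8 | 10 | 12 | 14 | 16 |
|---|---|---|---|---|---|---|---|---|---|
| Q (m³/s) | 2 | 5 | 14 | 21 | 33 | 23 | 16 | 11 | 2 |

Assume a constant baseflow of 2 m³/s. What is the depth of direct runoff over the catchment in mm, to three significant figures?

Direct runoff: 0.0, 3.0, 12.0, 19.0, 31.0, 21.0, 14.0, 9.0, 0.0 m³/s; ΣQ_DR = 109.0 m³/s.
V = ΣQ_DR · Δt = 109.0 × 7200 s = 7.848 × 10^5 m³.
Over A = 75.3 km², depth = V / A = 10.4 mm.

d ≈ 10.4 mm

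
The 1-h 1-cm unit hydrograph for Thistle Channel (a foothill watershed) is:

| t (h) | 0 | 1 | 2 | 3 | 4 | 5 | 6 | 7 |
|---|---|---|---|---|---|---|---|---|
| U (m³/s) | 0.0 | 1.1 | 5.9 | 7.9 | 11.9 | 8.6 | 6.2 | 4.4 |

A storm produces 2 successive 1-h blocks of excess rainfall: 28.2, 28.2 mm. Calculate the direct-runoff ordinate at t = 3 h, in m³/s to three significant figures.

By discrete convolution, Q_j = Σ (P_i / 10 mm) · U_{j−i}.
At t = 3 h (j=3): Q = (28.2/10)·7.9 + (28.2/10)·5.9 = 38.9 m³/s.

Q ≈ 38.9 m³/s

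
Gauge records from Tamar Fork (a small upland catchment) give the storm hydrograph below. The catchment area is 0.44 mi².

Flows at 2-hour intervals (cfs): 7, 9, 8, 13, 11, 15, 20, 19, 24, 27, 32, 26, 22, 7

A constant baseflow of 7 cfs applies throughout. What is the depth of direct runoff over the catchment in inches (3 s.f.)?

Direct runoff: 0.0, 2.0, 1.0, 6.0, 4.0, 8.0, 13.0, 12.0, 17.0, 20.0, 25.0, 19.0, 15.0, 0.0 cfs; ΣQ_DR = 142.0 cfs.
V = ΣQ_DR · Δt = 142.0 × 7200 s = 1.022 × 10^6 ft³.
Over A = 0.44 mi², depth = V / A = 1.00 in.

d ≈ 1.00 in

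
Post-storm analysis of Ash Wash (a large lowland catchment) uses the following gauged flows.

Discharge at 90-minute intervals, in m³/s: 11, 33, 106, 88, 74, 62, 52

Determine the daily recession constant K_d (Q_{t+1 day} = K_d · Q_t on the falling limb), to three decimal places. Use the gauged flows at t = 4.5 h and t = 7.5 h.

K_d ≈ 0.061

Between t = 4.5 h and t = 7.5 h the flow falls from 88 to 62 m³/s over 2×1.5 h = 3 h.
Per-interval ratio K = (62/88)^(1/2) = 0.8394; K_d = K^(24/1.5) = 0.061.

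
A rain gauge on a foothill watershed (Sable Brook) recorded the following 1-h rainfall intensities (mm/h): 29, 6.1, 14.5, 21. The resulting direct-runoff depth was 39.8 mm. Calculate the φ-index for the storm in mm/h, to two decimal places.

φ ≈ 8.23 mm/h

Only the 3 blocks with intensity above φ contribute runoff: 29, 14.5, 21 mm/h.
Σ(I−φ)·Δt = d  ⇒  (29+14.5+21 − 3φ)·1 = 39.8
φ = (64.50 − 39.8/1) / 3 = 8.23 mm/h.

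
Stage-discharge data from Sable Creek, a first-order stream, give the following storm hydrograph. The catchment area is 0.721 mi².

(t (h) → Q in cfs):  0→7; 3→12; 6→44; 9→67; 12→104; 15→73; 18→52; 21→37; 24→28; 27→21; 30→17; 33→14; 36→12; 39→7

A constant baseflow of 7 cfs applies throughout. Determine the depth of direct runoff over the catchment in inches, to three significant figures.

d ≈ 2.56 in

Direct runoff: 0.0, 5.0, 37.0, 60.0, 97.0, 66.0, 45.0, 30.0, 21.0, 14.0, 10.0, 7.0, 5.0, 0.0 cfs; ΣQ_DR = 397.0 cfs.
V = ΣQ_DR · Δt = 397.0 × 10800 s = 4.288 × 10^6 ft³.
Over A = 0.721 mi², depth = V / A = 2.56 in.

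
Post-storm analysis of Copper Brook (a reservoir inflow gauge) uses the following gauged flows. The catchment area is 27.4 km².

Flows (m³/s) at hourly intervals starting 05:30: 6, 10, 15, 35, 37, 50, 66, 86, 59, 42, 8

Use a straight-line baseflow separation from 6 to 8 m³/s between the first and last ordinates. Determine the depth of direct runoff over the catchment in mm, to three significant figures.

d ≈ 44.3 mm

Direct runoff: 0.00, 3.80, 8.60, 28.40, 30.20, 43.00, 58.80, 78.60, 51.40, 34.20, 0.00 m³/s; ΣQ_DR = 337.0 m³/s.
V = ΣQ_DR · Δt = 337.0 × 3600 s = 1.213 × 10^6 m³.
Over A = 27.4 km², depth = V / A = 44.3 mm.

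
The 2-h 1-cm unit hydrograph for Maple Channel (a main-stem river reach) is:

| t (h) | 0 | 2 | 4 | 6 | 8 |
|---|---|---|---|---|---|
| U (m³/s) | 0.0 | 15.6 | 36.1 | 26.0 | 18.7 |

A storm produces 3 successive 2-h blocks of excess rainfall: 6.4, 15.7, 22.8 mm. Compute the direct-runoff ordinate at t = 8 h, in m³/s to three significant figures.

By discrete convolution, Q_j = Σ (P_i / 10 mm) · U_{j−i}.
At t = 8 h (j=4): Q = (6.4/10)·18.7 + (15.7/10)·26.0 + (22.8/10)·36.1 = 135 m³/s.

Q ≈ 135 m³/s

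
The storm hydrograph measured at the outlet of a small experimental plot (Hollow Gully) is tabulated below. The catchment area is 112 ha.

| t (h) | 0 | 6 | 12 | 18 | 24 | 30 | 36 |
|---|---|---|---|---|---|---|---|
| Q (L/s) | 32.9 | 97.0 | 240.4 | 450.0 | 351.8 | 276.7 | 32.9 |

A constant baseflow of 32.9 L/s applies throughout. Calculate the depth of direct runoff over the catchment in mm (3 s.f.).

d ≈ 24.1 mm

Direct runoff: 0.0, 64.1, 207.5, 417.1, 318.9, 243.8, 0.0 L/s; ΣQ_DR = 1251 L/s.
V = ΣQ_DR · Δt = 1251 × 21600 s = 2.703 × 10^7 L.
Over A = 112 ha, depth = V / A = 24.1 mm.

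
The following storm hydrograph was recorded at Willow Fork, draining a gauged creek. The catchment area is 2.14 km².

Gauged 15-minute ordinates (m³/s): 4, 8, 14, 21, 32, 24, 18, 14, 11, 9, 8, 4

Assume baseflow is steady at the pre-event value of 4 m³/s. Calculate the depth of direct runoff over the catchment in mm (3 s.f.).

Direct runoff: 0.0, 4.0, 10.0, 17.0, 28.0, 20.0, 14.0, 10.0, 7.0, 5.0, 4.0, 0.0 m³/s; ΣQ_DR = 119.0 m³/s.
V = ΣQ_DR · Δt = 119.0 × 900 s = 1.071 × 10^5 m³.
Over A = 2.14 km², depth = V / A = 50.0 mm.

d ≈ 50.0 mm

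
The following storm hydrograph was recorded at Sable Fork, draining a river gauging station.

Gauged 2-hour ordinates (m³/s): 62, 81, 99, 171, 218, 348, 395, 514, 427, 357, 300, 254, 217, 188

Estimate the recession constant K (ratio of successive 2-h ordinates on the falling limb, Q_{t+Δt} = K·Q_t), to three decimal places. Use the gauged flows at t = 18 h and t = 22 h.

Using the recession-limb readings at t = 18 h and t = 22 h: Q falls from 357 to 254 m³/s over 2 intervals.
K = (Q₂/Q₁)^(1/2) = (254/357)^(1/2) = 0.843.

K ≈ 0.843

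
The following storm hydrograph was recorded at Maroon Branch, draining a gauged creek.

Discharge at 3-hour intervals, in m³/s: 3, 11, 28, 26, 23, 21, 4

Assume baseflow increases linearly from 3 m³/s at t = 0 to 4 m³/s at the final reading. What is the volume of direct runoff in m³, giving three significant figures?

V ≈ 9.88 × 10^5 m³

Direct-runoff ordinates (Q − Q_b): 0.00, 7.83, 24.67, 22.50, 19.33, 17.17, 0.00 m³/s.
ΣQ_DR = 91.50 m³/s.
With Δt = 3 h = 10800 s, V = ΣQ_DR · Δt = 91.50 × 10800 = 9.88 × 10^5 m³.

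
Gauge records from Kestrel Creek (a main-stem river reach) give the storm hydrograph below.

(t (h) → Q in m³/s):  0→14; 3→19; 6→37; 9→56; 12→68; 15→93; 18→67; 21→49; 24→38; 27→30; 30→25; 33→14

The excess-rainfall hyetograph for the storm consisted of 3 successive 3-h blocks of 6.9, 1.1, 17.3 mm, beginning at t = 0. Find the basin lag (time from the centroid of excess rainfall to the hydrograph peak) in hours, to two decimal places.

t_L ≈ 9.27 h

Centroid of excess rainfall: t_c = Σ P_i·t̄_i / ΣP_i = 5.7332 h (block centres at 1.5, 4.5, 7.5 h).
Hydrograph peak occurs at t = 15 h, so basin lag t_L = 15 − 5.7332 = 9.27 h.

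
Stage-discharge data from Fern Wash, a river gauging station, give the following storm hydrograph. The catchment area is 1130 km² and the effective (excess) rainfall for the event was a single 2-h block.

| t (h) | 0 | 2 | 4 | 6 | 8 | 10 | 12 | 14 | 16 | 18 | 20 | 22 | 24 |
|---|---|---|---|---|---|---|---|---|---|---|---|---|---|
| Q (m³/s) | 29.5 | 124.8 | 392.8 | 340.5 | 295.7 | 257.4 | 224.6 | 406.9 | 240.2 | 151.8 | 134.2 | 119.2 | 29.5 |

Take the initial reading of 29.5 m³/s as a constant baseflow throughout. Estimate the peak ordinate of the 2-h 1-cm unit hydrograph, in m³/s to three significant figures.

Direct runoff: 0.0, 95.3, 363.3, 311.0, 266.2, 227.9, 195.1, 377.4, 210.7, 122.3, 104.7, 89.7, 0.0 m³/s; ΣQ_DR = 2364 m³/s, peak = 377.4 m³/s.
Runoff depth d = ΣQ_DR·Δt / A = 2364 × 7200 / (1130 km²) = 15.06 mm.
The 1-cm UH is the DRH scaled by (10 mm)/d, so U_p = 377.4 × 10/15.06 = 251 m³/s.

U_p ≈ 251 m³/s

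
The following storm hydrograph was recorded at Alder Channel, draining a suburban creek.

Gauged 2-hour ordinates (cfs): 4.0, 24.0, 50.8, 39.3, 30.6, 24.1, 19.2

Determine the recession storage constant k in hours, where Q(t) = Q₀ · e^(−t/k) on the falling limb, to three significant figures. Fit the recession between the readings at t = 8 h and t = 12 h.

On the falling limb, Q drops from 30.6 to 19.2 cfs between t = 8 h and t = 12 h (Δt = 4 h).
k = −Δt / ln(Q₂/Q₁) = −4 / ln(19.2/30.6) = 8.58 h.

k ≈ 8.58 h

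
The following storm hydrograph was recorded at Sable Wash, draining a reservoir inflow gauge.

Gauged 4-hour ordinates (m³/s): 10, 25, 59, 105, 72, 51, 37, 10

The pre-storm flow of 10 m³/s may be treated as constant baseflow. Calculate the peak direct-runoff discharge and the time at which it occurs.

Subtracting baseflow gives direct-runoff ordinates: 0.0, 15.0, 49.0, 95.0, 62.0, 41.0, 27.0, 0.0 m³/s.
The maximum is 95.0 m³/s, occurring at the reading for t = 12 h.

Q_p = 95.0 m³/s at t = 12 h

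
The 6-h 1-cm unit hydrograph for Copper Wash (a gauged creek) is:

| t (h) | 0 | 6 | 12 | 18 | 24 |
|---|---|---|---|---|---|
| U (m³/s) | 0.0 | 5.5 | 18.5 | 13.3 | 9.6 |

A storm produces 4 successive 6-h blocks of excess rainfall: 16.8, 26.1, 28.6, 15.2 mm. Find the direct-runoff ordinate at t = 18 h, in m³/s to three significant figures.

Q ≈ 86.4 m³/s

By discrete convolution, Q_j = Σ (P_i / 10 mm) · U_{j−i}.
At t = 18 h (j=3): Q = (16.8/10)·13.3 + (26.1/10)·18.5 + (28.6/10)·5.5 + (15.2/10)·0.0 = 86.4 m³/s.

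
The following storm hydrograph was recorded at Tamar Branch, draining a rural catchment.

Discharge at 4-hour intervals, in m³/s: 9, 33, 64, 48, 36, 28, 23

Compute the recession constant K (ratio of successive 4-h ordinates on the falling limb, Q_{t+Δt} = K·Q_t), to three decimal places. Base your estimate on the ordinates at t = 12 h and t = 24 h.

K ≈ 0.783

Using the recession-limb readings at t = 12 h and t = 24 h: Q falls from 48 to 23 m³/s over 3 intervals.
K = (Q₂/Q₁)^(1/3) = (23/48)^(1/3) = 0.783.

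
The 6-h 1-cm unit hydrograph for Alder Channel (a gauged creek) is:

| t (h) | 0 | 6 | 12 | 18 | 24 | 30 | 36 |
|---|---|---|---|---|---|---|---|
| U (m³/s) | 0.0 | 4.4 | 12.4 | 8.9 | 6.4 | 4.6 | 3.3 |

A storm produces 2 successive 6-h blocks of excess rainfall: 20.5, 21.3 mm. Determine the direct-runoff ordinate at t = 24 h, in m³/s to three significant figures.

Q ≈ 32.1 m³/s

By discrete convolution, Q_j = Σ (P_i / 10 mm) · U_{j−i}.
At t = 24 h (j=4): Q = (20.5/10)·6.4 + (21.3/10)·8.9 = 32.1 m³/s.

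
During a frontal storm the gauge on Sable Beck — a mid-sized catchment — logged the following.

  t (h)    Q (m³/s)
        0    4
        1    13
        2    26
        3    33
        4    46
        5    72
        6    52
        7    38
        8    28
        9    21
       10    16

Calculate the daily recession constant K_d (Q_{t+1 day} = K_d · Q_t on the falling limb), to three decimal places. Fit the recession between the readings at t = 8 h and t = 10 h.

Between t = 8 h and t = 10 h the flow falls from 28 to 16 m³/s over 2×1 h = 2 h.
Per-interval ratio K = (16/28)^(1/2) = 0.7559; K_d = K^(24/1) = 0.001.

K_d ≈ 0.001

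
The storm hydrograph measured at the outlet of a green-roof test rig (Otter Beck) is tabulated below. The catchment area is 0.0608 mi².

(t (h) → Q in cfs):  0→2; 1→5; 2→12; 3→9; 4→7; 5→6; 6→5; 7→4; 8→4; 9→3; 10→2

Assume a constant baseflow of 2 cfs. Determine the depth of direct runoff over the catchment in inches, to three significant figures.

d ≈ 0.943 in

Direct runoff: 0.0, 3.0, 10.0, 7.0, 5.0, 4.0, 3.0, 2.0, 2.0, 1.0, 0.0 cfs; ΣQ_DR = 37.00 cfs.
V = ΣQ_DR · Δt = 37.00 × 3600 s = 1.332 × 10^5 ft³.
Over A = 0.0608 mi², depth = V / A = 0.943 in.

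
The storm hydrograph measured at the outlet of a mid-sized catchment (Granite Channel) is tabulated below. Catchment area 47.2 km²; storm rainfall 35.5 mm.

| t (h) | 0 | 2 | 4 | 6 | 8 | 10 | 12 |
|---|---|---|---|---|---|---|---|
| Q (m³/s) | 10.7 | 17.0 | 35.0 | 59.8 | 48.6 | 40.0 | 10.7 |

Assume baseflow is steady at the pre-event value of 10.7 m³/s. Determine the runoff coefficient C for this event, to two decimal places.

C ≈ 0.63

ΣQ_DR = 146.9 m³/s; V = ΣQ_DR·Δt = 1.058 × 10^6 m³.
Runoff depth d = V / A = 22.41 mm.
C = d / P = 22.41 / 35.5 = 0.63.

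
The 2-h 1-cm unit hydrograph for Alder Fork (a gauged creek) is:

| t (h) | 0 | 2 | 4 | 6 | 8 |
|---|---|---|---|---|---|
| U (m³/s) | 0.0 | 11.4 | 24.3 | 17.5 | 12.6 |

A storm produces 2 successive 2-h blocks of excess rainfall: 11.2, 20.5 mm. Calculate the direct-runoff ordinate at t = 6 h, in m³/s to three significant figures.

By discrete convolution, Q_j = Σ (P_i / 10 mm) · U_{j−i}.
At t = 6 h (j=3): Q = (11.2/10)·17.5 + (20.5/10)·24.3 = 69.4 m³/s.

Q ≈ 69.4 m³/s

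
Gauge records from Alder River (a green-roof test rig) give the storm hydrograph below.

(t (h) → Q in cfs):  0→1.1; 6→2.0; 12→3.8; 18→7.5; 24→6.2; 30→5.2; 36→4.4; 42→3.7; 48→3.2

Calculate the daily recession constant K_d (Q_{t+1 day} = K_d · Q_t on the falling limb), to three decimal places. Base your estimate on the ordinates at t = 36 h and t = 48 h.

K_d ≈ 0.529

Between t = 36 h and t = 48 h the flow falls from 4.4 to 3.2 cfs over 2×6 h = 12 h.
Per-interval ratio K = (3.2/4.4)^(1/2) = 0.8528; K_d = K^(24/6) = 0.529.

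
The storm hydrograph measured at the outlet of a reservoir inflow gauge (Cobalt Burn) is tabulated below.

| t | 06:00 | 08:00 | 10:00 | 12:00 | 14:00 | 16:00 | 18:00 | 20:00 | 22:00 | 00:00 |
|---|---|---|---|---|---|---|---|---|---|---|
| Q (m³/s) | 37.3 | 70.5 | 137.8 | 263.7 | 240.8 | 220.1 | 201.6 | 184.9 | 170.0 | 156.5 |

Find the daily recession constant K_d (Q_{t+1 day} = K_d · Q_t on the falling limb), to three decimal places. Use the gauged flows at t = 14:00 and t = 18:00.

K_d ≈ 0.344

Between t = 14:00 and t = 18:00 the flow falls from 240.8 to 201.6 m³/s over 2×2 h = 4 h.
Per-interval ratio K = (201.6/240.8)^(1/2) = 0.9150; K_d = K^(24/2) = 0.344.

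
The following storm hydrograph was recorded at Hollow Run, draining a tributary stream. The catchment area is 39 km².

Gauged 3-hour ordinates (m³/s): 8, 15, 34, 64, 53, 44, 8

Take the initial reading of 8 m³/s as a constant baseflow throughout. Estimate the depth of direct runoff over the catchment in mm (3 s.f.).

d ≈ 47.1 mm

Direct runoff: 0.0, 7.0, 26.0, 56.0, 45.0, 36.0, 0.0 m³/s; ΣQ_DR = 170.0 m³/s.
V = ΣQ_DR · Δt = 170.0 × 10800 s = 1.836 × 10^6 m³.
Over A = 39 km², depth = V / A = 47.1 mm.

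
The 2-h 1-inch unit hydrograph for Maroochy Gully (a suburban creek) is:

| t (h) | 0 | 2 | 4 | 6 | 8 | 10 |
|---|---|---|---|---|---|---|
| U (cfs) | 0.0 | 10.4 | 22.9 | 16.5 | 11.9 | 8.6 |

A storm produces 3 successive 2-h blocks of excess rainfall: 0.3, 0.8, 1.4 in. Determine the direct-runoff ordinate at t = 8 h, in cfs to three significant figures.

By discrete convolution, Q_j = Σ (P_i / 1 in) · U_{j−i}.
At t = 8 h (j=4): Q = (0.3/1)·11.9 + (0.8/1)·16.5 + (1.4/1)·22.9 = 48.8 cfs.

Q ≈ 48.8 cfs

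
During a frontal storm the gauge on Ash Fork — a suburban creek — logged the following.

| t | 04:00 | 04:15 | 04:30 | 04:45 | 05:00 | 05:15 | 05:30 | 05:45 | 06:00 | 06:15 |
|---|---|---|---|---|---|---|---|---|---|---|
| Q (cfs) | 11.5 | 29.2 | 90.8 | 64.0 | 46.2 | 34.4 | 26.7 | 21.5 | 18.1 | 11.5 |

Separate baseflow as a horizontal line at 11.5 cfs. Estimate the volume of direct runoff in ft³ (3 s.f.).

V ≈ 2.15 × 10^5 ft³

Direct-runoff ordinates (Q − Q_b): 0.0, 17.7, 79.3, 52.5, 34.7, 22.9, 15.2, 10.0, 6.6, 0.0 cfs.
ΣQ_DR = 238.9 cfs.
With Δt = 0.25 h = 900 s, V = ΣQ_DR · Δt = 238.9 × 900 = 2.15 × 10^5 ft³.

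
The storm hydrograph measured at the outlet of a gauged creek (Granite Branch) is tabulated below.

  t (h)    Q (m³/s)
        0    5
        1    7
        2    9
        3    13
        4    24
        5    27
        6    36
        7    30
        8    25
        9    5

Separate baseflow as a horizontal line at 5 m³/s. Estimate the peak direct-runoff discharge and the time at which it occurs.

Q_p = 31.0 m³/s at t = 6 h

Subtracting baseflow gives direct-runoff ordinates: 0.0, 2.0, 4.0, 8.0, 19.0, 22.0, 31.0, 25.0, 20.0, 0.0 m³/s.
The maximum is 31.0 m³/s, occurring at the reading for t = 6 h.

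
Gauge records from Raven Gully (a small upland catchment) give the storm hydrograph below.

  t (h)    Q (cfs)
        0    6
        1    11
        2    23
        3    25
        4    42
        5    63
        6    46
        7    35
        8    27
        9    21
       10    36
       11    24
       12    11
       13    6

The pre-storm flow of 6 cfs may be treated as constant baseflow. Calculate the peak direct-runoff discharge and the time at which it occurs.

Q_p = 57.0 cfs at t = 5 h

Subtracting baseflow gives direct-runoff ordinates: 0.0, 5.0, 17.0, 19.0, 36.0, 57.0, 40.0, 29.0, 21.0, 15.0, 30.0, 18.0, 5.0, 0.0 cfs.
The maximum is 57.0 cfs, occurring at the reading for t = 5 h.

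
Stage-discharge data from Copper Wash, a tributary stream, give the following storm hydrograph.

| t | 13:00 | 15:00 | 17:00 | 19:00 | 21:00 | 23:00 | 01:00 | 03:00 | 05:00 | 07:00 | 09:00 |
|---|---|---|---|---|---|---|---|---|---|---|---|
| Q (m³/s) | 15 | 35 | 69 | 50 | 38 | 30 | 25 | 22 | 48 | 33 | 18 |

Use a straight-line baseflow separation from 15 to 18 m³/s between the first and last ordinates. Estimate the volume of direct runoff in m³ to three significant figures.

V ≈ 1.45 × 10^6 m³

Direct-runoff ordinates (Q − Q_b): 0.00, 19.70, 53.40, 34.10, 21.80, 13.50, 8.20, 4.90, 30.60, 15.30, 0.00 m³/s.
ΣQ_DR = 201.5 m³/s.
With Δt = 2 h = 7200 s, V = ΣQ_DR · Δt = 201.5 × 7200 = 1.45 × 10^6 m³.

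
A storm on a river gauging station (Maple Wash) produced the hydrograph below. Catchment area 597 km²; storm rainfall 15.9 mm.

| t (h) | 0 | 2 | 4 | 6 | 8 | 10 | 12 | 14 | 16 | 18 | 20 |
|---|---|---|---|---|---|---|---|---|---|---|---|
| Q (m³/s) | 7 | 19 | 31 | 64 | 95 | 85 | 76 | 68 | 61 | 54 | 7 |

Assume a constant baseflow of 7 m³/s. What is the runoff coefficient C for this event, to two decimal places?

C ≈ 0.37

ΣQ_DR = 490.0 m³/s; V = ΣQ_DR·Δt = 3.528 × 10^6 m³.
Runoff depth d = V / A = 5.910 mm.
C = d / P = 5.910 / 15.9 = 0.37.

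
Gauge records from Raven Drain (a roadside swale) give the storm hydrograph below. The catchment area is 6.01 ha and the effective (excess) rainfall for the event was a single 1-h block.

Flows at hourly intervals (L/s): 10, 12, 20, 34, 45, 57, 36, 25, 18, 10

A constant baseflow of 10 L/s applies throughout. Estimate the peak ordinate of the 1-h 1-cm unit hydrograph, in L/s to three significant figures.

Direct runoff: 0.0, 2.0, 10.0, 24.0, 35.0, 47.0, 26.0, 15.0, 8.0, 0.0 L/s; ΣQ_DR = 167.0 L/s, peak = 47.0 L/s.
Runoff depth d = ΣQ_DR·Δt / A = 167.0 × 3600 / (6.01 ha) = 10.00 mm.
The 1-cm UH is the DRH scaled by (10 mm)/d, so U_p = 47.0 × 10/10.00 = 47.0 L/s.

U_p ≈ 47.0 L/s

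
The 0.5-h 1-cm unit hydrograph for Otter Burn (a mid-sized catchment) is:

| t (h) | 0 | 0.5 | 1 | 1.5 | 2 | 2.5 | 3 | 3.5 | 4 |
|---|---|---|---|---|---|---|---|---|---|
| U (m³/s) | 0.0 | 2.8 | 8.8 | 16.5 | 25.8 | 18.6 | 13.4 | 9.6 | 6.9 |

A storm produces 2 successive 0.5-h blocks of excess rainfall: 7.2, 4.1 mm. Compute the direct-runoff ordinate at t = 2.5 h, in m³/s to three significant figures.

Q ≈ 24.0 m³/s

By discrete convolution, Q_j = Σ (P_i / 10 mm) · U_{j−i}.
At t = 2.5 h (j=5): Q = (7.2/10)·18.6 + (4.1/10)·25.8 = 24.0 m³/s.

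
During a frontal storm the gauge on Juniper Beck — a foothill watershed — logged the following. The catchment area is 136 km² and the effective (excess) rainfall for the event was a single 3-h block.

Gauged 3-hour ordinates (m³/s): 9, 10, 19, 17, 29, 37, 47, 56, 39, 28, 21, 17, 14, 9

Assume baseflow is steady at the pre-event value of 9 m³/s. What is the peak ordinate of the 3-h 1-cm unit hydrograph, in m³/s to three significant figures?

U_p ≈ 26.2 m³/s

Direct runoff: 0.0, 1.0, 10.0, 8.0, 20.0, 28.0, 38.0, 47.0, 30.0, 19.0, 12.0, 8.0, 5.0, 0.0 m³/s; ΣQ_DR = 226.0 m³/s, peak = 47.0 m³/s.
Runoff depth d = ΣQ_DR·Δt / A = 226.0 × 10800 / (136 km²) = 17.95 mm.
The 1-cm UH is the DRH scaled by (10 mm)/d, so U_p = 47.0 × 10/17.95 = 26.2 m³/s.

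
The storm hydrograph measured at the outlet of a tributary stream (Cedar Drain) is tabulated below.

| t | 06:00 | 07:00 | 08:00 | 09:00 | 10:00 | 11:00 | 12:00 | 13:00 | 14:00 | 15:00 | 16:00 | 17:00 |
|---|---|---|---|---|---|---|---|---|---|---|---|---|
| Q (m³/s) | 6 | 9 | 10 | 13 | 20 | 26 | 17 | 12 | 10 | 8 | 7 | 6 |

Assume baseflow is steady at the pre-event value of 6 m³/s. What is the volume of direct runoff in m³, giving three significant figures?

Direct-runoff ordinates (Q − Q_b): 0.0, 3.0, 4.0, 7.0, 14.0, 20.0, 11.0, 6.0, 4.0, 2.0, 1.0, 0.0 m³/s.
ΣQ_DR = 72.00 m³/s.
With Δt = 1 h = 3600 s, V = ΣQ_DR · Δt = 72.00 × 3600 = 2.59 × 10^5 m³.

V ≈ 2.59 × 10^5 m³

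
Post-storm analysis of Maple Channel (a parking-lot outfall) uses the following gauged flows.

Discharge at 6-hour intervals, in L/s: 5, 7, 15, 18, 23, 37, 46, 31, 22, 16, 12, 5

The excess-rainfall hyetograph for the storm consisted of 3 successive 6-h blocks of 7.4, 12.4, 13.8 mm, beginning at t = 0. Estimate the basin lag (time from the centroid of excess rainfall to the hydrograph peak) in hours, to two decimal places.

t_L ≈ 25.86 h

Centroid of excess rainfall: t_c = Σ P_i·t̄_i / ΣP_i = 10.1429 h (block centres at 3, 9, 15 h).
Hydrograph peak occurs at t = 36 h, so basin lag t_L = 36 − 10.1429 = 25.86 h.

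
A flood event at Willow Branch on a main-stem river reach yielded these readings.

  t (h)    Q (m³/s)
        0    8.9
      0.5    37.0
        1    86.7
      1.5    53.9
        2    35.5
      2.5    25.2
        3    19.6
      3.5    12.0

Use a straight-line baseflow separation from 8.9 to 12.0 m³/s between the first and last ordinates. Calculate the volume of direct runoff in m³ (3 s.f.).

V ≈ 3.51 × 10^5 m³

Direct-runoff ordinates (Q − Q_b): 0.00, 27.66, 76.91, 43.67, 24.83, 14.09, 8.04, 0.00 m³/s.
ΣQ_DR = 195.2 m³/s.
With Δt = 0.5 h = 1800 s, V = ΣQ_DR · Δt = 195.2 × 1800 = 3.51 × 10^5 m³.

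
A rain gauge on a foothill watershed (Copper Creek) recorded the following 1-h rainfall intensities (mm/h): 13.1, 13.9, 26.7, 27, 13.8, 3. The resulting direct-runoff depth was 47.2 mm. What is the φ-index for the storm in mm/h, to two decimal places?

φ ≈ 9.46 mm/h

Only the 5 blocks with intensity above φ contribute runoff: 13.1, 13.9, 26.7, 27, 13.8 mm/h.
Σ(I−φ)·Δt = d  ⇒  (13.1+13.9+26.7+27+13.8 − 5φ)·1 = 47.2
φ = (94.50 − 47.2/1) / 5 = 9.46 mm/h.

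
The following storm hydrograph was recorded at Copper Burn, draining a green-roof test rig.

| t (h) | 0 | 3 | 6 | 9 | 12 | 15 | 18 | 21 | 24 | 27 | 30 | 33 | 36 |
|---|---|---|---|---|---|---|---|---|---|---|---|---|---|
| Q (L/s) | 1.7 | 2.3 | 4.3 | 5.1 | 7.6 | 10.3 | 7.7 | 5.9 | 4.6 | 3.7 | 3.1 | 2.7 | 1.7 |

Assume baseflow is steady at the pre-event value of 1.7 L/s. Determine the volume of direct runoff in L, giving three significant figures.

V ≈ 4.17 × 10^5 L

Direct-runoff ordinates (Q − Q_b): 0.0, 0.6, 2.6, 3.4, 5.9, 8.6, 6.0, 4.2, 2.9, 2.0, 1.4, 1.0, 0.0 L/s.
ΣQ_DR = 38.60 L/s.
With Δt = 3 h = 10800 s, V = ΣQ_DR · Δt = 38.60 × 10800 = 4.17 × 10^5 L.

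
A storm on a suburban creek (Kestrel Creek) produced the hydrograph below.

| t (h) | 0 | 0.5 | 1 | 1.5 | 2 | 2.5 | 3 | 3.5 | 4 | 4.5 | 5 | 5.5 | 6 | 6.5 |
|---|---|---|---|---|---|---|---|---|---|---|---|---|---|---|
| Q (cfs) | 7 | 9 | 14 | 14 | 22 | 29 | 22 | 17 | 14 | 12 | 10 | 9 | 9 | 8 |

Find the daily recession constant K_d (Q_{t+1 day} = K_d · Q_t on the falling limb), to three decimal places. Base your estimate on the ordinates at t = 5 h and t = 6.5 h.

K_d ≈ 0.028

Between t = 5 h and t = 6.5 h the flow falls from 10 to 8 cfs over 3×0.5 h = 1.5 h.
Per-interval ratio K = (8/10)^(1/3) = 0.9283; K_d = K^(24/0.5) = 0.028.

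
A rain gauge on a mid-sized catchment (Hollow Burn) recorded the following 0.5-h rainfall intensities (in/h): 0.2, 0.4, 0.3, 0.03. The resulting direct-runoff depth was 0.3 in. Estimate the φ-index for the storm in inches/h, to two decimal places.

φ ≈ 0.10 in/h

Only the 3 blocks with intensity above φ contribute runoff: 0.2, 0.4, 0.3 in/h.
Σ(I−φ)·Δt = d  ⇒  (0.2+0.4+0.3 − 3φ)·0.5 = 0.3
φ = (0.9000 − 0.3/0.5) / 3 = 0.10 in/h.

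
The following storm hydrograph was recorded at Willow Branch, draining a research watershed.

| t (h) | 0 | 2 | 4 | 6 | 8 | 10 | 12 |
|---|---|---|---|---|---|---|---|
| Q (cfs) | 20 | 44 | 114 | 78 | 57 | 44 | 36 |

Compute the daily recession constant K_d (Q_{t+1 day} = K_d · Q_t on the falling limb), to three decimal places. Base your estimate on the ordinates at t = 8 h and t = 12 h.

Between t = 8 h and t = 12 h the flow falls from 57 to 36 cfs over 2×2 h = 4 h.
Per-interval ratio K = (36/57)^(1/2) = 0.7947; K_d = K^(24/2) = 0.063.

K_d ≈ 0.063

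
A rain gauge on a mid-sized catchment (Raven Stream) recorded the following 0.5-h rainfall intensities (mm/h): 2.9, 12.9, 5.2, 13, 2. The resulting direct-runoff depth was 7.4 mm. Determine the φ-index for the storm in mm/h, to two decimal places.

φ ≈ 5.55 mm/h

Only the 2 blocks with intensity above φ contribute runoff: 12.9, 13 mm/h.
Σ(I−φ)·Δt = d  ⇒  (12.9+13 − 2φ)·0.5 = 7.4
φ = (25.90 − 7.4/0.5) / 2 = 5.55 mm/h.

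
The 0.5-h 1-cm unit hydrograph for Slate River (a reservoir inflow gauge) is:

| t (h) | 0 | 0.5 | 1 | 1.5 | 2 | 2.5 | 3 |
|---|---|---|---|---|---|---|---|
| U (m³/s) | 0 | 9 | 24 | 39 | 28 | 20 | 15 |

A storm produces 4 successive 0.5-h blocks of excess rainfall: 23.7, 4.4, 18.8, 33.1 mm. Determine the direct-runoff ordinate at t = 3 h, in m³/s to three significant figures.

Q ≈ 226 m³/s

By discrete convolution, Q_j = Σ (P_i / 10 mm) · U_{j−i}.
At t = 3 h (j=6): Q = (23.7/10)·15 + (4.4/10)·20 + (18.8/10)·28 + (33.1/10)·39 = 226 m³/s.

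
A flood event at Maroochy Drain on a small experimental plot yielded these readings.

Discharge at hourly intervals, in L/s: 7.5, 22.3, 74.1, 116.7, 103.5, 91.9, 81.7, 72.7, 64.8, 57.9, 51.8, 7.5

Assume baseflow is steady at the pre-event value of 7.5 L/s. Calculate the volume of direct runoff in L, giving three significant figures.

Direct-runoff ordinates (Q − Q_b): 0.0, 14.8, 66.6, 109.2, 96.0, 84.4, 74.2, 65.2, 57.3, 50.4, 44.3, 0.0 L/s.
ΣQ_DR = 662.4 L/s.
With Δt = 1 h = 3600 s, V = ΣQ_DR · Δt = 662.4 × 3600 = 2.38 × 10^6 L.

V ≈ 2.38 × 10^6 L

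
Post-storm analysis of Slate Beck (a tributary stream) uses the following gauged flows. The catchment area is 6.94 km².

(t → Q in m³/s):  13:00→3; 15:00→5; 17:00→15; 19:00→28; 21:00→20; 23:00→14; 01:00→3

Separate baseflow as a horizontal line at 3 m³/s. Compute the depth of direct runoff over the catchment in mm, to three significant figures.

Direct runoff: 0.0, 2.0, 12.0, 25.0, 17.0, 11.0, 0.0 m³/s; ΣQ_DR = 67.00 m³/s.
V = ΣQ_DR · Δt = 67.00 × 7200 s = 4.824 × 10^5 m³.
Over A = 6.94 km², depth = V / A = 69.5 mm.

d ≈ 69.5 mm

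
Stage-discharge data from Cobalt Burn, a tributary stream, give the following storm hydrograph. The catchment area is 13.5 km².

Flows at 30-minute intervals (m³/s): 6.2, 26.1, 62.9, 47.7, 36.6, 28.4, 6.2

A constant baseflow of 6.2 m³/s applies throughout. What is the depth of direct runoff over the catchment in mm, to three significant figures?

d ≈ 22.8 mm

Direct runoff: 0.0, 19.9, 56.7, 41.5, 30.4, 22.2, 0.0 m³/s; ΣQ_DR = 170.7 m³/s.
V = ΣQ_DR · Δt = 170.7 × 1800 s = 3.073 × 10^5 m³.
Over A = 13.5 km², depth = V / A = 22.8 mm.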